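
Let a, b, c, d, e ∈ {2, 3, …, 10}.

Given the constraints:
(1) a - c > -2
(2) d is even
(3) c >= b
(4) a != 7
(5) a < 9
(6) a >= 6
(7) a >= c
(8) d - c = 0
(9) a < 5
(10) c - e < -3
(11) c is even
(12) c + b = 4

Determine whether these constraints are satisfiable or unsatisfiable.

From constraint 6: a ≥ 6. From constraint 9: a ≤ 4. But 4 < 6, so no value of a works.

Unsatisfiable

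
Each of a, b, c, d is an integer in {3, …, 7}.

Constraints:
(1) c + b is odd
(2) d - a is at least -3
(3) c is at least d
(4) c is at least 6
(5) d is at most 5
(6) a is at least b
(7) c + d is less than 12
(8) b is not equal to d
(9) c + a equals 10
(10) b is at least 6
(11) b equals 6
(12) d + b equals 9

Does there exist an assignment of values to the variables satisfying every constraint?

Unsatisfiable

From constraint 4: c ≥ 6. From constraints 6 and 10: a ≥ b ≥ 6. Hence c + a ≥ 12. But constraint 9 requires c + a = 10, and 10 < 12. Contradiction.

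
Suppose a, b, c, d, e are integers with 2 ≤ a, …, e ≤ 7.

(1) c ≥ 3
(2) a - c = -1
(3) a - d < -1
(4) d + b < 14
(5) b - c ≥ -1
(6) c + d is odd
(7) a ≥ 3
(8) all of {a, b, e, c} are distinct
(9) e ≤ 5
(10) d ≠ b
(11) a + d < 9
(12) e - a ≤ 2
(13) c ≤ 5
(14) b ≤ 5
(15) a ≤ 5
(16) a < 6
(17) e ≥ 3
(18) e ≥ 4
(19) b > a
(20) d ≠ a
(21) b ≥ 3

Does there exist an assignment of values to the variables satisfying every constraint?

Constraints 1, 7, 9, 13, 14, 15, 17, and 21 confine each of a, b, e, c to the 3 values {3, …, 5}.
Constraint 8 requires all 4 of them to be distinct, but only 3 values are available — impossible by the pigeonhole principle.

Unsatisfiable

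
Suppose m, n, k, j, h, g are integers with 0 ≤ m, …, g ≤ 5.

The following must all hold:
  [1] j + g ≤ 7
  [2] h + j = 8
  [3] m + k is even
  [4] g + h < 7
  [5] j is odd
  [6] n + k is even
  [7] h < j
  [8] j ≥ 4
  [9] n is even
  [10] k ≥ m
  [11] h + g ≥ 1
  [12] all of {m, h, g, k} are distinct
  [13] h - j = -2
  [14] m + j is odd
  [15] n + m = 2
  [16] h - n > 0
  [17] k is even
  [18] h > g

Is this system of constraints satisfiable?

The assignment m = 0, n = 2, k = 2, j = 5, h = 3, g = 1 works:
  constraint 1 holds since j + g = 6.
  constraint 2 holds since h + j = 8.
  constraint 4 holds since g + h = 4.
The rest check out directly.

Satisfiable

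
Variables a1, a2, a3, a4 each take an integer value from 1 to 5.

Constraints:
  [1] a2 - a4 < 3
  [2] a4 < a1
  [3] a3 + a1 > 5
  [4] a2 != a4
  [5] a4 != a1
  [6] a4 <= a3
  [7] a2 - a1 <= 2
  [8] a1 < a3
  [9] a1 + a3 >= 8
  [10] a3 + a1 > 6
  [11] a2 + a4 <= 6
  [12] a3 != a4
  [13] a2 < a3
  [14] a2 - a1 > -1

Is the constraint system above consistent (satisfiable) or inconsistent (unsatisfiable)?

One satisfying assignment is a1 = 3, a2 = 3, a3 = 5, a4 = 1.
For the less obvious constraints — constraint 1: a2 - a4 = 2; constraint 3: a3 + a1 = 8; constraint 7: a2 - a1 = 0 — and the others hold by inspection.

Satisfiable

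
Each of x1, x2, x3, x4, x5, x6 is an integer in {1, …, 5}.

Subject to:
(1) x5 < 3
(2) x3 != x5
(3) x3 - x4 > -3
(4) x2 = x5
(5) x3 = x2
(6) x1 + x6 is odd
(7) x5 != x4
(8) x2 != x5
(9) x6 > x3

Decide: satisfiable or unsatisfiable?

From constraints 4 and 5, x3 = x2 = x5, so x3 = x5. But constraint 2 says x3 ≠ x5. Contradiction.

Unsatisfiable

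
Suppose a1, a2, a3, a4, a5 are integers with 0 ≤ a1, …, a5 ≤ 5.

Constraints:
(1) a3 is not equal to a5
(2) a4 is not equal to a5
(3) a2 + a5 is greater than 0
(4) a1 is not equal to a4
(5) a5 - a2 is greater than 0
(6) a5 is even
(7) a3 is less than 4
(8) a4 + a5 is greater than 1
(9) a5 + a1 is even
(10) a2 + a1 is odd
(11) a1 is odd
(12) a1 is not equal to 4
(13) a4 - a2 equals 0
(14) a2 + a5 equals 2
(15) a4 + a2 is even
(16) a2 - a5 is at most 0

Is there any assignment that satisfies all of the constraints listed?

Unsatisfiable

Constraint 6 makes a5 even and constraint 11 makes a1 odd, so a5 + a1 must be odd. Constraint 9 says a5 + a1 is even — contradiction.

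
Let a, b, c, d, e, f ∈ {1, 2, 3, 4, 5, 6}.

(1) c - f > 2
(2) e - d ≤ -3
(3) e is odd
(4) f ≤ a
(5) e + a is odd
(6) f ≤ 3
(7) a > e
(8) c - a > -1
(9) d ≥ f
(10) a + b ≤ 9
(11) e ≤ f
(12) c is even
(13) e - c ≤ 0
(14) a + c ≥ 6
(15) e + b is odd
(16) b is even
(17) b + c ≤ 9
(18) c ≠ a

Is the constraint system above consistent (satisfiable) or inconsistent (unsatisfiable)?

Satisfiable

One satisfying assignment is a = 2, b = 4, c = 4, d = 5, e = 1, f = 1.
For the less obvious constraints — constraint 1: c - f = 3; constraint 2: e - d = -4 — and the others hold by inspection.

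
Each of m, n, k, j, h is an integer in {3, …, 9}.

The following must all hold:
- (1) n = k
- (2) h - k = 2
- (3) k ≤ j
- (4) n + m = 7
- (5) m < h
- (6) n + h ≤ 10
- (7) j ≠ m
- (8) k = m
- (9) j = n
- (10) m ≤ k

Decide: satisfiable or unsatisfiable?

Unsatisfiable

From constraints 1, 8, and 9, j = n = k = m, so j = m. But constraint 7 says j ≠ m. Contradiction.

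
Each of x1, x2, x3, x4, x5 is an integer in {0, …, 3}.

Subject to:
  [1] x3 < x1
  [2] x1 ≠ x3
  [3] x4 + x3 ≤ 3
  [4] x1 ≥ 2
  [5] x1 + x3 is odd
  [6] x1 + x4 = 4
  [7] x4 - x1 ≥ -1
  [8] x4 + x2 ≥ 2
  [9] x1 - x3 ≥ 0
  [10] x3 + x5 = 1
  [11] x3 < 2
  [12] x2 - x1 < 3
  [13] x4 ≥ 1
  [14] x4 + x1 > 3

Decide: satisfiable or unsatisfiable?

Satisfiable

The assignment x1 = 2, x2 = 2, x3 = 1, x4 = 2, x5 = 0 works:
  constraint 3 holds since x4 + x3 = 3.
  constraint 6 holds since x1 + x4 = 4.
The rest check out directly.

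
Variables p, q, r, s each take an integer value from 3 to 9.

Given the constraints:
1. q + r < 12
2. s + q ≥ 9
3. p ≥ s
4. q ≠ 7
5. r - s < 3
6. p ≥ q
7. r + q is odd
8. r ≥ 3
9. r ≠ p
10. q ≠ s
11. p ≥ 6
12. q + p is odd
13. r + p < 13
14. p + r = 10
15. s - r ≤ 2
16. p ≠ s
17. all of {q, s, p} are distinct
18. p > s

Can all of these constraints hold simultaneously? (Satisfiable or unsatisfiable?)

Satisfiable

The assignment p = 7, q = 6, r = 3, s = 3 works:
  constraint 1 holds since q + r = 9.
  constraint 2 holds since s + q = 9.
The rest check out directly.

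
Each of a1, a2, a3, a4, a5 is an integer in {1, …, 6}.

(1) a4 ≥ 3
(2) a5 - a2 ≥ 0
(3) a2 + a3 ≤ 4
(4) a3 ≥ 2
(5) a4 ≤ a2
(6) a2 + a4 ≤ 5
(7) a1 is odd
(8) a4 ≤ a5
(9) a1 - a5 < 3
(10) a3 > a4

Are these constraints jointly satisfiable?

Unsatisfiable

From constraints 1 and 5: a2 ≥ a4 ≥ 3. From constraint 4: a3 ≥ 2. Hence a2 + a3 ≥ 5. But constraint 3 requires a2 + a3 ≤ 4, and 4 < 5. Contradiction.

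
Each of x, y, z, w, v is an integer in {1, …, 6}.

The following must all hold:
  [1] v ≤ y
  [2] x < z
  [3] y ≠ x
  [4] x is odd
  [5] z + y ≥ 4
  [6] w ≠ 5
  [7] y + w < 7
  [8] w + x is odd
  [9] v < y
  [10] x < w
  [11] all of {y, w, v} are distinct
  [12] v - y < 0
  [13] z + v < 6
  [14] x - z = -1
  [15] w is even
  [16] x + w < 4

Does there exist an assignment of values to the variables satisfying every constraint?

Satisfiable

Setting (x, y, z, w, v) = (1, 4, 2, 2, 1) satisfies everything: constraint 5: z + y = 6; constraint 7: y + w = 6, and the others follow.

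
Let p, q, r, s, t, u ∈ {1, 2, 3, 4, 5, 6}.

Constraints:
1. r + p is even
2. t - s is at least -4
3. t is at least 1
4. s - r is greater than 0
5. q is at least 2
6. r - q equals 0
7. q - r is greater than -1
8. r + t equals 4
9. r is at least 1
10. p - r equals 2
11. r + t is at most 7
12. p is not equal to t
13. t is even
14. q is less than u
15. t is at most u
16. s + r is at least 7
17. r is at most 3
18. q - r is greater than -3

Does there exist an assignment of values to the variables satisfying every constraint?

Satisfiable

Take p = 4, q = 2, r = 2, s = 5, t = 2, u = 3. Then constraint 2: t - s = -3; constraint 4: s - r = 3, and every other listed constraint is also met.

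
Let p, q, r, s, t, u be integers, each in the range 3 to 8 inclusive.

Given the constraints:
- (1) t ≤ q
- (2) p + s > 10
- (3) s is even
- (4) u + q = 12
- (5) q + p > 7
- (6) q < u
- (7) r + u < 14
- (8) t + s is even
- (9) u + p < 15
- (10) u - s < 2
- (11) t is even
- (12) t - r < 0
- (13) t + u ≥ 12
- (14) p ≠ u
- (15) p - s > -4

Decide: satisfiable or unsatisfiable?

The assignment p = 5, q = 4, r = 5, s = 8, t = 4, u = 8 works:
  constraint 2 holds since p + s = 13.
  constraint 4 holds since u + q = 12.
The rest check out directly.

Satisfiable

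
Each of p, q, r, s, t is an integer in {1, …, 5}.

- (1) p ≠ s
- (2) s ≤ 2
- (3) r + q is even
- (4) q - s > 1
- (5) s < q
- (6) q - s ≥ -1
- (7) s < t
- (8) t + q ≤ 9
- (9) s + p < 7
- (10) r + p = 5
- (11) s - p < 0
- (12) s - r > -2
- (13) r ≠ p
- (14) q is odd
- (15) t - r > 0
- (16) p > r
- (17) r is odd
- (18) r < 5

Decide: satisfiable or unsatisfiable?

Try p = 4, q = 3, r = 1, s = 1, t = 4.
Check constraint 4: q - s = 2; constraint 6: q - s = 2. The remaining constraints are straightforward to verify.

Satisfiable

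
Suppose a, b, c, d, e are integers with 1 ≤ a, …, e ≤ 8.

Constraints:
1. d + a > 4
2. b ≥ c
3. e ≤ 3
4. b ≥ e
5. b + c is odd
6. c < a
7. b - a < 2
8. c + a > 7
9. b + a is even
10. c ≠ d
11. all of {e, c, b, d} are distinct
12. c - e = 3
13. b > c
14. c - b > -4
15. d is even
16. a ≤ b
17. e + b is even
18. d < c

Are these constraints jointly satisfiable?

Try a = 5, b = 5, c = 4, d = 2, e = 1.
Check constraint 1: d + a = 7; constraint 7: b - a = 0. The remaining constraints are straightforward to verify.

Satisfiable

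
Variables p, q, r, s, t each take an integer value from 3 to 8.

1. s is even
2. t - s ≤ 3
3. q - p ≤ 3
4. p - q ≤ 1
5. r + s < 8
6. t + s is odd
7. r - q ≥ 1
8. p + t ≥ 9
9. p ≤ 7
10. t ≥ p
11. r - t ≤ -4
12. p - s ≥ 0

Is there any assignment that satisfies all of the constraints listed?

Unsatisfiable

Constraints 2, 4, 7, 11, and 12 give t − r ≥ 4, r − q ≥ 1, q − p ≥ -1, p − s ≥ 0, s − t ≥ -3.
Adding all 5 inequalities: the left sides telescope to 0, and the right sides sum to 4 + 1 + (-1) + 0 + (-3) = 1. So 0 ≥ 1, which is false.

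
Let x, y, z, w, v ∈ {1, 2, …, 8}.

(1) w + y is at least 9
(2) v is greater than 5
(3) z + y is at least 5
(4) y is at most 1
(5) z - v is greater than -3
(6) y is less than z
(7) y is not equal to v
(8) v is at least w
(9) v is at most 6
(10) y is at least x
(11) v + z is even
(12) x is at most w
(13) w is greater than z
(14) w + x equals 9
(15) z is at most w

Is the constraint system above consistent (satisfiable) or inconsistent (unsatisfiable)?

Unsatisfiable

From constraints 8 and 9: w ≤ v ≤ 6. From constraints 4 and 10: x ≤ y ≤ 1. Hence w + x ≤ 7. But constraint 14 requires w + x = 9, and 9 > 7. Contradiction.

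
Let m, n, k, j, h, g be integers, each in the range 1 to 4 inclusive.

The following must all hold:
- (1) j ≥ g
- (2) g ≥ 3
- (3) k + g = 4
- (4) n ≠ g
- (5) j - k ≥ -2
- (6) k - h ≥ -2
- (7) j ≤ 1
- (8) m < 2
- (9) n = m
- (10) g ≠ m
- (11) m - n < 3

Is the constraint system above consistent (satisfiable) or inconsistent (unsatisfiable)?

From constraint 2: g ≥ 3. From constraints 1 and 7: g ≤ j and j ≤ 1, so g ≤ 1. But 1 < 3, so no value of g works.

Unsatisfiable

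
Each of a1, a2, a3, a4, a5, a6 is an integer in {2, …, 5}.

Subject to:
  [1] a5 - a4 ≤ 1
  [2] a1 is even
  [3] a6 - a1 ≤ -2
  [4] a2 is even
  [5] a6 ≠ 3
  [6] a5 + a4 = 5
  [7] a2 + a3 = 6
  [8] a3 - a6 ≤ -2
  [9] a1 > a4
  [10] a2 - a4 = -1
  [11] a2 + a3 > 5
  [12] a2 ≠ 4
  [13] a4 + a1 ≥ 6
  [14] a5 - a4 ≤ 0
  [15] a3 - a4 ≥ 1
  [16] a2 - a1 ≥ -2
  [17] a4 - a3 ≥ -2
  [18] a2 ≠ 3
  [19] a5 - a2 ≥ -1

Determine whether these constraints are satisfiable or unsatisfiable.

Unsatisfiable

Constraints 3, 8, 14, 15, 16, and 19 give a6 − a3 ≥ 2, a3 − a4 ≥ 1, a4 − a5 ≥ 0, a5 − a2 ≥ -1, a2 − a1 ≥ -2, a1 − a6 ≥ 2.
Adding all 6 inequalities: the left sides telescope to 0, and the right sides sum to 2 + 1 + 0 + (-1) + (-2) + 2 = 2. So 0 ≥ 2, which is false.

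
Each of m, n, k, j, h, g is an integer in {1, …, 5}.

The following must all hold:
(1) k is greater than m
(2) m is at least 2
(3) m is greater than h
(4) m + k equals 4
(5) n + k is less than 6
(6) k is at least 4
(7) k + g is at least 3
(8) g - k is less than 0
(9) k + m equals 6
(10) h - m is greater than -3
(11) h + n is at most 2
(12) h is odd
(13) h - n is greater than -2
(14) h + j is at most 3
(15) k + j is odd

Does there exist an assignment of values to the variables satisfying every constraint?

Unsatisfiable

From constraint 2: m ≥ 2. From constraint 6: k ≥ 4. Hence m + k ≥ 6. But constraint 4 requires m + k = 4, and 4 < 6. Contradiction.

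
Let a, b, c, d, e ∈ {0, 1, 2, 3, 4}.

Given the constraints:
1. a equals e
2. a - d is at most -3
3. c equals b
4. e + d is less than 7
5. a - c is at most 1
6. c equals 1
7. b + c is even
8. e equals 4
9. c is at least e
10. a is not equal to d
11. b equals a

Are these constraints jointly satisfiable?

Unsatisfiable

Constraint 6 fixes c = 1 and constraint 8 fixes e = 4. Constraints 1, 3, and 11 give c = b = a = e, so c = e. But 1 ≠ 4 — contradiction.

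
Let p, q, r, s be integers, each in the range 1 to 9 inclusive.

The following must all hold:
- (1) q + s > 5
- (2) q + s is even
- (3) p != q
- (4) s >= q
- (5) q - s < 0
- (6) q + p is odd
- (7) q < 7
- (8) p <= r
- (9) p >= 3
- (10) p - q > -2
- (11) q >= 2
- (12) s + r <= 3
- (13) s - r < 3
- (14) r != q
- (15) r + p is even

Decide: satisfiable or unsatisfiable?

Unsatisfiable

From constraints 4 and 11: s ≥ q ≥ 2. From constraints 8 and 9: r ≥ p ≥ 3. Hence s + r ≥ 5. But constraint 12 requires s + r ≤ 3, and 3 < 5. Contradiction.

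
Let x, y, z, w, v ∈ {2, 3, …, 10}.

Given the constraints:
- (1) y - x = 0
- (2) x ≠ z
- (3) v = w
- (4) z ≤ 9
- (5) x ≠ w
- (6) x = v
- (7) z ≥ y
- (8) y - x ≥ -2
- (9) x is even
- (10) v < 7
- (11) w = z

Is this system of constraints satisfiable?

From constraints 3, 6, and 11, x = v = w = z, so x = z. But constraint 2 says x ≠ z. Contradiction.

Unsatisfiable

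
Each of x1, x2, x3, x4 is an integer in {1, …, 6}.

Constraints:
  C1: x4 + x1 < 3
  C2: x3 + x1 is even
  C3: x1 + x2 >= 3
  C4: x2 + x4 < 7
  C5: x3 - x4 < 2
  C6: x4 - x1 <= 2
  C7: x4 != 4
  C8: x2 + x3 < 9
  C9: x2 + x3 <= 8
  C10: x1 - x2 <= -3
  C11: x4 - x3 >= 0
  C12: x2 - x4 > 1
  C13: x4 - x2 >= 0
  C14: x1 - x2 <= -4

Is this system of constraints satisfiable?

Constraints 6, 13, and 14 give x2 − x1 ≥ 4, x1 − x4 ≥ -2, x4 − x2 ≥ 0.
Adding all 3 inequalities: the left sides telescope to 0, and the right sides sum to 4 + (-2) + 0 = 2. So 0 ≥ 2, which is false.

Unsatisfiable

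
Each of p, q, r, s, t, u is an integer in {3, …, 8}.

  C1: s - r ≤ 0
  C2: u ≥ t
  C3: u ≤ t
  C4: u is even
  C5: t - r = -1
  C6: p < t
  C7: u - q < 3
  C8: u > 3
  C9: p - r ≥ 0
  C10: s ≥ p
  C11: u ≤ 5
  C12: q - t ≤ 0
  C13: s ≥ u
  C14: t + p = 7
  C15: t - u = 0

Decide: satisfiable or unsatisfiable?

Unsatisfiable

Constraints 1, 2, 6, 9, and 13 give s ≤ r, r ≤ p, p < t, t ≤ u, u ≤ s. Chaining: s ≤ r ≤ p < t ≤ u ≤ s, which forces s < s — impossible.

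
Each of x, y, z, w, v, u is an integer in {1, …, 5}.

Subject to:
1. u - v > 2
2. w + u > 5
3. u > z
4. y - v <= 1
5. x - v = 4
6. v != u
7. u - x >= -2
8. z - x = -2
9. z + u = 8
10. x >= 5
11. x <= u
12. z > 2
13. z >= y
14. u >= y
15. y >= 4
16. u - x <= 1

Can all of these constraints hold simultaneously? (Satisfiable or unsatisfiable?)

From constraints 13 and 15: z ≥ y ≥ 4. From constraints 10 and 11: u ≥ x ≥ 5. Hence z + u ≥ 9. But constraint 9 requires z + u = 8, and 8 < 9. Contradiction.

Unsatisfiable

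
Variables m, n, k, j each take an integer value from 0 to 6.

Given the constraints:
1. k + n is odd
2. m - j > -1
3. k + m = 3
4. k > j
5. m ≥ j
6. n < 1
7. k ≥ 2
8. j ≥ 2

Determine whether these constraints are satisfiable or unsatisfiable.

Unsatisfiable

From constraint 7: k ≥ 2. From constraints 5 and 8: m ≥ j ≥ 2. Hence k + m ≥ 4. But constraint 3 requires k + m = 3, and 3 < 4. Contradiction.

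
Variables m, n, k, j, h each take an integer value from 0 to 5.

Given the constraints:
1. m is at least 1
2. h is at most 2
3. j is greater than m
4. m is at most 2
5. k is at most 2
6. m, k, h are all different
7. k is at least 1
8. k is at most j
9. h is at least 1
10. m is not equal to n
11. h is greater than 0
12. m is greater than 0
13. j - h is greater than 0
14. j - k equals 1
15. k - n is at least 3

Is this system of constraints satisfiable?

Unsatisfiable

Constraints 1, 2, 4, 5, 7, and 9 confine each of m, k, h to the 2 values {1, 2}.
Constraint 6 requires all 3 of them to be distinct, but only 2 values are available — impossible by the pigeonhole principle.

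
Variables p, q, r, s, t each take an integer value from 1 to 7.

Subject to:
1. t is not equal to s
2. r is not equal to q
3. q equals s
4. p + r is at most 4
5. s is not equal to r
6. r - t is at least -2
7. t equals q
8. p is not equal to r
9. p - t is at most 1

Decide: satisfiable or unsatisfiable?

From constraints 3 and 7, t = q = s, so t = s. But constraint 1 says t ≠ s. Contradiction.

Unsatisfiable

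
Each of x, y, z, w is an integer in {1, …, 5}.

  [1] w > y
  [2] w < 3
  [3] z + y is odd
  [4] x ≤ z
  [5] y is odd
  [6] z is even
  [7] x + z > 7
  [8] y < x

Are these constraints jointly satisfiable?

Satisfiable

One satisfying assignment is x = 4, y = 1, z = 4, w = 2.
For the less obvious constraints — constraint 3: z + y = 5 is odd; constraint 5: y = 1 is odd; constraint 7: x + z = 8 — and the others hold by inspection.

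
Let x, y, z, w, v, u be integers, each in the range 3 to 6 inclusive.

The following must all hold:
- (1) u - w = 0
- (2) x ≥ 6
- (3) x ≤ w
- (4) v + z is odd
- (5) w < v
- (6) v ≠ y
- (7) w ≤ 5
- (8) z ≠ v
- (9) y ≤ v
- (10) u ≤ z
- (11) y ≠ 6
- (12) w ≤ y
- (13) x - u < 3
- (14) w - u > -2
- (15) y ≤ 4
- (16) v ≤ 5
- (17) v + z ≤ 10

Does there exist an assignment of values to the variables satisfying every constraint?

Unsatisfiable

From constraints 2 and 3: w ≥ x and x ≥ 6, so w ≥ 6. From constraints 12 and 15: w ≤ y and y ≤ 4, so w ≤ 4. But 4 < 6, so no value of w works.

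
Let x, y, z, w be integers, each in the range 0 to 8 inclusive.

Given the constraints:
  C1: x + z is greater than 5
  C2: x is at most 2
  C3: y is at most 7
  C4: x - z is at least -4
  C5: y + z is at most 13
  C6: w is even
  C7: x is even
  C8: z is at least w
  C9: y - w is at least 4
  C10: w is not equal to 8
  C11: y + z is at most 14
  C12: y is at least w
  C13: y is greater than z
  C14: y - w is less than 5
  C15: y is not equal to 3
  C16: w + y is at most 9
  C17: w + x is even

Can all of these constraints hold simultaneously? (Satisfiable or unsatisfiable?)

Take x = 2, y = 6, z = 5, w = 2. Then constraint 1: x + z = 7; constraint 4: x - z = -3; constraint 5: y + z = 11, and every other listed constraint is also met.

Satisfiable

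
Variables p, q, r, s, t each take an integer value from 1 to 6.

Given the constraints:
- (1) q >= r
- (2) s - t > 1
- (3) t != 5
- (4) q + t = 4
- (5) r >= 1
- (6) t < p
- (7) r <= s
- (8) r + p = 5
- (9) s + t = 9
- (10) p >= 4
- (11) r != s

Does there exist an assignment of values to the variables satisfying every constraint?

The assignment p = 4, q = 1, r = 1, s = 6, t = 3 works:
  constraint 2 holds since s - t = 3.
  constraint 4 holds since q + t = 4.
  constraint 8 holds since r + p = 5.
The rest check out directly.

Satisfiable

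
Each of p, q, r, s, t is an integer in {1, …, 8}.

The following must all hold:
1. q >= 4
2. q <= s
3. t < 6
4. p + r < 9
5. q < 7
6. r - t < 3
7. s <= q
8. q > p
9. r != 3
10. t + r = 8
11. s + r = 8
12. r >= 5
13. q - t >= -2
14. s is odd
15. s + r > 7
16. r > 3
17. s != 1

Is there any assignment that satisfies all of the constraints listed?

Unsatisfiable

From constraints 1 and 2: s ≥ q ≥ 4. From constraint 12: r ≥ 5. Hence s + r ≥ 9. But constraint 11 requires s + r = 8, and 8 < 9. Contradiction.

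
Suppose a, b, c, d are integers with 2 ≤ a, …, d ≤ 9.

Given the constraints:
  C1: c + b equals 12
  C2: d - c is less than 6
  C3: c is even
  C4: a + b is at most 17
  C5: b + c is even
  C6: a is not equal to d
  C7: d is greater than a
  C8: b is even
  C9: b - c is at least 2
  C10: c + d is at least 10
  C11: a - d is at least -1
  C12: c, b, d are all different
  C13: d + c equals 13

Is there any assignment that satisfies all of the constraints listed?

Satisfiable

One satisfying assignment is a = 8, b = 8, c = 4, d = 9.
For the less obvious constraints — constraint 1: c + b = 12; constraint 2: d - c = 5; constraint 4: a + b = 16 — and the others hold by inspection.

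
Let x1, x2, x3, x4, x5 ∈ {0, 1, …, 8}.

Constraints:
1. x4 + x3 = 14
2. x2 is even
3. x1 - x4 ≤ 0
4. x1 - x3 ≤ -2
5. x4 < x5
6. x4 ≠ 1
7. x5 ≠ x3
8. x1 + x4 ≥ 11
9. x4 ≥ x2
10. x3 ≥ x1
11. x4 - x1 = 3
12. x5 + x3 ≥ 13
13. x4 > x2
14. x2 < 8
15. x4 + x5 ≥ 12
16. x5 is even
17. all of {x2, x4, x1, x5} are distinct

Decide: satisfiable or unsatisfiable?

Try x1 = 4, x2 = 6, x3 = 7, x4 = 7, x5 = 8.
Check constraint 1: x4 + x3 = 14; constraint 3: x1 - x4 = -3. The remaining constraints are straightforward to verify.

Satisfiable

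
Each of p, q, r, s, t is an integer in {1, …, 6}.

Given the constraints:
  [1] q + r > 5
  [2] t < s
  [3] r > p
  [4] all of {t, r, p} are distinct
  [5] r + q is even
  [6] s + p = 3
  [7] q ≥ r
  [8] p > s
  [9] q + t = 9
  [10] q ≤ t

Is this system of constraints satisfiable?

Constraints 2, 3, 7, 8, and 10 give q ≤ t, t < s, s < p, p < r, r ≤ q. Chaining: q ≤ t < s < p < r ≤ q, which forces q < q — impossible.

Unsatisfiable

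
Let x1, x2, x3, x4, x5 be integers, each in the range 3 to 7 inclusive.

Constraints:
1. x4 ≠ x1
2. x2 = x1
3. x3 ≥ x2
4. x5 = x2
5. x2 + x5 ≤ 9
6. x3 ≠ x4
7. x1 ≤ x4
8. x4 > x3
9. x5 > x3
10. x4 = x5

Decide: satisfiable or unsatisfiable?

Unsatisfiable

From constraints 2, 4, and 10, x4 = x5 = x2 = x1, so x4 = x1. But constraint 1 says x4 ≠ x1. Contradiction.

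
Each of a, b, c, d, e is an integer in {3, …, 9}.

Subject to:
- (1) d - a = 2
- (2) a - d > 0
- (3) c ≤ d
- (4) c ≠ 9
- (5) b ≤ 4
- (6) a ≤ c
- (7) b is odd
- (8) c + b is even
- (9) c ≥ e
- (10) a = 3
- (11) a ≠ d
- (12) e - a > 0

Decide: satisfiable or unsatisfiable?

Unsatisfiable

Constraints 2, 3, 9, and 12 give c ≤ d, d < a, a < e, e ≤ c. Chaining: c ≤ d < a < e ≤ c, which forces c < c — impossible.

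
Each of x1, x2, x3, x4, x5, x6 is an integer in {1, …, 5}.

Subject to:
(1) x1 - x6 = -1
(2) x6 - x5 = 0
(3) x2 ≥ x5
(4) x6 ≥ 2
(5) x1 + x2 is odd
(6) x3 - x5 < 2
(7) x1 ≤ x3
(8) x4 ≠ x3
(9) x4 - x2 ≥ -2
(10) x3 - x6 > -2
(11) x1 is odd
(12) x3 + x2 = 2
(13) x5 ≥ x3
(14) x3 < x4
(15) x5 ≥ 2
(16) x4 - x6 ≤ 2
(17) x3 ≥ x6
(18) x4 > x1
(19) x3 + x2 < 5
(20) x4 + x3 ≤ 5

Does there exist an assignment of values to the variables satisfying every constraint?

From constraints 4 and 17: x3 ≥ x6 ≥ 2. From constraints 3 and 15: x2 ≥ x5 ≥ 2. Hence x3 + x2 ≥ 4. But constraint 12 requires x3 + x2 = 2, and 2 < 4. Contradiction.

Unsatisfiable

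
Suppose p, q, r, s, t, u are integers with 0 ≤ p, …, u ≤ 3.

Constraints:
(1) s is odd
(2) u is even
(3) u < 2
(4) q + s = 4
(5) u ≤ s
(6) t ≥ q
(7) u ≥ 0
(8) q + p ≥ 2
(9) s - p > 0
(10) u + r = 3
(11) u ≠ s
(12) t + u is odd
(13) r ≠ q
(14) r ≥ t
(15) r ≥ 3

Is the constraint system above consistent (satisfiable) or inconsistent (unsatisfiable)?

Satisfiable

Try p = 1, q = 1, r = 3, s = 3, t = 3, u = 0.
Check constraint 4: q + s = 4; constraint 8: q + p = 2. The remaining constraints are straightforward to verify.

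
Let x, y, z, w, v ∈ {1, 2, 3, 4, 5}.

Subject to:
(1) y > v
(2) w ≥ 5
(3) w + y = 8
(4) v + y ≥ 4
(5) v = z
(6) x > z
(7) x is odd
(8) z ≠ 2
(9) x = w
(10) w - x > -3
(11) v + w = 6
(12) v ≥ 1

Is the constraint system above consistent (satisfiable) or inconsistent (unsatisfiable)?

Satisfiable

Take x = 5, y = 3, z = 1, w = 5, v = 1. Then constraint 3: w + y = 8; constraint 4: v + y = 4, and every other listed constraint is also met.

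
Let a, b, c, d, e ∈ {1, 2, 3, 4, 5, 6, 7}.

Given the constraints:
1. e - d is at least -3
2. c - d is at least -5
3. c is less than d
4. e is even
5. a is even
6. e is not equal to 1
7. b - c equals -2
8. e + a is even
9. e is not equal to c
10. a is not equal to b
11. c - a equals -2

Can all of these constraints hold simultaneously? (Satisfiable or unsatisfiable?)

Satisfiable

Try a = 6, b = 2, c = 4, d = 6, e = 6.
Check constraint 1: e - d = 0; constraint 2: c - d = -2. The remaining constraints are straightforward to verify.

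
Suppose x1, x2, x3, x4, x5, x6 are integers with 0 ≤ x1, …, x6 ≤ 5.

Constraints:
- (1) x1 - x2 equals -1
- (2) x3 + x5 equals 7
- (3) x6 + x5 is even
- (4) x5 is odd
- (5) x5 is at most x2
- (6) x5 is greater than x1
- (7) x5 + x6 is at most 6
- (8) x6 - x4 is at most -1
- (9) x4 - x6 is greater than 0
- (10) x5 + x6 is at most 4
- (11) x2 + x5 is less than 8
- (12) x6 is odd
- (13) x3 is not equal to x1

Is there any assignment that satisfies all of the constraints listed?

Setting (x1, x2, x3, x4, x5, x6) = (2, 3, 4, 4, 3, 1) satisfies everything: constraint 1: x1 - x2 = -1; constraint 2: x3 + x5 = 7, and the others follow.

Satisfiable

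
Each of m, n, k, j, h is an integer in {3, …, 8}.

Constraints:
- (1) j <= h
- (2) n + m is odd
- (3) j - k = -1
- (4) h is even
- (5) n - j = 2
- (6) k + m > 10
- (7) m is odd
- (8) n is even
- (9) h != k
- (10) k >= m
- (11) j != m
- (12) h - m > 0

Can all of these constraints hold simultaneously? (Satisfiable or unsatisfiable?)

Satisfiable

Try m = 5, n = 8, k = 7, j = 6, h = 8.
Check constraint 3: j - k = -1; constraint 5: n - j = 2; constraint 6: k + m = 12. The remaining constraints are straightforward to verify.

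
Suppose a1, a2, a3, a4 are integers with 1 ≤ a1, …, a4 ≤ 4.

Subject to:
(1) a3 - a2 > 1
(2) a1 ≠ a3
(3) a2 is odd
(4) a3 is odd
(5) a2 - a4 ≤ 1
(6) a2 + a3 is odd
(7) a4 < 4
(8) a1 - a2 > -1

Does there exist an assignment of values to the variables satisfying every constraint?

Constraint 3 makes a2 odd and constraint 4 makes a3 odd, so a2 + a3 must be even. Constraint 6 says a2 + a3 is odd — contradiction.

Unsatisfiable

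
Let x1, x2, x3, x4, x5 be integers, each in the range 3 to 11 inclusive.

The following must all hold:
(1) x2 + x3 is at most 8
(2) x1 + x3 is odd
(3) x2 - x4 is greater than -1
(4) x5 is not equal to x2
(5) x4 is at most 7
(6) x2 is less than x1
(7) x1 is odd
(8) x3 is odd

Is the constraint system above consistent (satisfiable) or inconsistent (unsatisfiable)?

Constraint 7 makes x1 odd and constraint 8 makes x3 odd, so x1 + x3 must be even. Constraint 2 says x1 + x3 is odd — contradiction.

Unsatisfiable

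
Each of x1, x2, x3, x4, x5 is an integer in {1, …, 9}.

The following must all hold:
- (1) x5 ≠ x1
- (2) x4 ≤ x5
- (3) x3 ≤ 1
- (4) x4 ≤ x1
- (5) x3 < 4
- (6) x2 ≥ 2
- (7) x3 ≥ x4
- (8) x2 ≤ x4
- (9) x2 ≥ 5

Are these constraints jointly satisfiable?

From constraints 8 and 9: x4 ≥ x2 and x2 ≥ 5, so x4 ≥ 5. From constraints 3 and 7: x4 ≤ x3 and x3 ≤ 1, so x4 ≤ 1. But 1 < 5, so no value of x4 works.

Unsatisfiable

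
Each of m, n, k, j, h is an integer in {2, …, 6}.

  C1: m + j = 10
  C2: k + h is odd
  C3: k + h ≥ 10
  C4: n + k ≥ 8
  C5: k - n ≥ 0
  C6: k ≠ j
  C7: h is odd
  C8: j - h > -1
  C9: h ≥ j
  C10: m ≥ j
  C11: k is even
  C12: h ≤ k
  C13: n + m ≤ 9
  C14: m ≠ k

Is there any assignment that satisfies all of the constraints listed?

Satisfiable

Take m = 5, n = 4, k = 6, j = 5, h = 5. Then constraint 1: m + j = 10; constraint 3: k + h = 11; constraint 4: n + k = 10, and every other listed constraint is also met.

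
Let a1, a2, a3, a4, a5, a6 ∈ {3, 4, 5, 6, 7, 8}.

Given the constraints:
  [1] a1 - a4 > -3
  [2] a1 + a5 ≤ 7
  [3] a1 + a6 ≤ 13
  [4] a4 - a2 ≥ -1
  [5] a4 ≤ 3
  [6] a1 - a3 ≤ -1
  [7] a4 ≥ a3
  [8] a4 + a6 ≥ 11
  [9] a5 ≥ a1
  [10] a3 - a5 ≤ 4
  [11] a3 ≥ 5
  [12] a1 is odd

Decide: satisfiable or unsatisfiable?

From constraints 7 and 11: a4 ≥ a3 and a3 ≥ 5, so a4 ≥ 5. From constraint 5: a4 ≤ 3. But 3 < 5, so no value of a4 works.

Unsatisfiable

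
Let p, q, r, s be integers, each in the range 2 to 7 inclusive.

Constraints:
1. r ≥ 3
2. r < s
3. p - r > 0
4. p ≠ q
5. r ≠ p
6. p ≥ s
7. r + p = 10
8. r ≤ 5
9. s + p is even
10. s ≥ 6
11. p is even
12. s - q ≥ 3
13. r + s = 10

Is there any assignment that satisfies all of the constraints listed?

Satisfiable

Setting (p, q, r, s) = (6, 2, 4, 6) satisfies everything: constraint 3: p - r = 2; constraint 7: r + p = 10, and the others follow.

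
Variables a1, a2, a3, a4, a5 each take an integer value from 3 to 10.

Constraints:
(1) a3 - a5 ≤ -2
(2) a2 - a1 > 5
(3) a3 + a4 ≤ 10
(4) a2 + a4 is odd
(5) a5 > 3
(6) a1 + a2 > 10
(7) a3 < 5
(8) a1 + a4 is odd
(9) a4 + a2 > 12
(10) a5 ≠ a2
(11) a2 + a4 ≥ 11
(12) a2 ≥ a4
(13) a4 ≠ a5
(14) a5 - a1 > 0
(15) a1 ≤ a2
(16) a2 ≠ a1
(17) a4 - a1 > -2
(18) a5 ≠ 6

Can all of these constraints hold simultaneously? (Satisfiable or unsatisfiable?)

One satisfying assignment is a1 = 3, a2 = 9, a3 = 3, a4 = 4, a5 = 5.
For the less obvious constraints — constraint 1: a3 - a5 = -2; constraint 2: a2 - a1 = 6 — and the others hold by inspection.

Satisfiable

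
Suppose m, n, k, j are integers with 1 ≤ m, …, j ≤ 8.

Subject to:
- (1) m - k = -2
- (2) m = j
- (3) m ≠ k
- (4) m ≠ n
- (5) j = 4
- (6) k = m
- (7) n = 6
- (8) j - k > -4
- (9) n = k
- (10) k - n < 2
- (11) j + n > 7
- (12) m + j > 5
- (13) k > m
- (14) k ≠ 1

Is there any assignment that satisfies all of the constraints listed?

Unsatisfiable

Constraint 7 fixes n = 6 and constraint 5 fixes j = 4. Constraints 2, 6, and 9 give n = k = m = j, so n = j. But 6 ≠ 4 — contradiction.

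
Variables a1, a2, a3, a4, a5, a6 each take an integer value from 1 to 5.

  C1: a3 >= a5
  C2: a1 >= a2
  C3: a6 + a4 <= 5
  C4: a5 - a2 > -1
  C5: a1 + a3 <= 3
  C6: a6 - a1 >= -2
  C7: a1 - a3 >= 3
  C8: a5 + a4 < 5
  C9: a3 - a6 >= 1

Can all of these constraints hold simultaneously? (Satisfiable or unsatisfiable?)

Unsatisfiable

Constraints 6, 7, and 9 give a1 − a3 ≥ 3, a3 − a6 ≥ 1, a6 − a1 ≥ -2.
Adding all 3 inequalities: the left sides telescope to 0, and the right sides sum to 3 + 1 + (-2) = 2. So 0 ≥ 2, which is false.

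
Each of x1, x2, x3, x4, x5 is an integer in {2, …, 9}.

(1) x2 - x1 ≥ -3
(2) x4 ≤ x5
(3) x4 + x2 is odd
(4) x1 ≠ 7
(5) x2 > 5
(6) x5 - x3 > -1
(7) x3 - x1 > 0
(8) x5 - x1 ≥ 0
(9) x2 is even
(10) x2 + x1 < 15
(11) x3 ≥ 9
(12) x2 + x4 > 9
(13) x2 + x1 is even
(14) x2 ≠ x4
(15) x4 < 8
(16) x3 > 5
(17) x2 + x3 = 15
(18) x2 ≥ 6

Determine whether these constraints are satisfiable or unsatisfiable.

Satisfiable

Try x1 = 6, x2 = 6, x3 = 9, x4 = 5, x5 = 9.
Check constraint 1: x2 - x1 = 0; constraint 6: x5 - x3 = 0; constraint 7: x3 - x1 = 3. The remaining constraints are straightforward to verify.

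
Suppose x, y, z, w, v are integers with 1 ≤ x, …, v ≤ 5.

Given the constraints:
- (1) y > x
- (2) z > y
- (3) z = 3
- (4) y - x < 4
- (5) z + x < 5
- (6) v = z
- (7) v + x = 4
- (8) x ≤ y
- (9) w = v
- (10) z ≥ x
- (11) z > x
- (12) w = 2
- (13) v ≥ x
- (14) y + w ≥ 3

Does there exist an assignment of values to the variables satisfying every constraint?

Unsatisfiable

Constraint 12 fixes w = 2 and constraint 3 fixes z = 3. Constraints 6 and 9 give w = v = z, so w = z. But 2 ≠ 3 — contradiction.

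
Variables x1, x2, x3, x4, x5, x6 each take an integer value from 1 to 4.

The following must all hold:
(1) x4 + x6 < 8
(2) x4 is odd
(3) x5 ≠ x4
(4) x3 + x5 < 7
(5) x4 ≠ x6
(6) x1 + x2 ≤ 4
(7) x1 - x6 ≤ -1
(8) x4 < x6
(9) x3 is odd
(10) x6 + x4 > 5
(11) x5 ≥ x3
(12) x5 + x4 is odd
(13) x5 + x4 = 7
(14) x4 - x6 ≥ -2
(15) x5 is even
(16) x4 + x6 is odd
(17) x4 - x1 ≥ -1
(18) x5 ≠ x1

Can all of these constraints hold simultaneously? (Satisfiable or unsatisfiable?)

Try x1 = 1, x2 = 1, x3 = 1, x4 = 3, x5 = 4, x6 = 4.
Check constraint 1: x4 + x6 = 7; constraint 4: x3 + x5 = 5. The remaining constraints are straightforward to verify.

Satisfiable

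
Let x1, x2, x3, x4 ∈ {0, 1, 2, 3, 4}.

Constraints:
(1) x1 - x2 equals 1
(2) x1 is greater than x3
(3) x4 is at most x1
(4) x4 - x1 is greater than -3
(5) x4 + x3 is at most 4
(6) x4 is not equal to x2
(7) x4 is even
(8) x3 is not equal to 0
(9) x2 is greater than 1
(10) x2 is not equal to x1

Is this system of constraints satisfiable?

Satisfiable

Try x1 = 4, x2 = 3, x3 = 2, x4 = 2.
Check constraint 1: x1 - x2 = 1; constraint 4: x4 - x1 = -2. The remaining constraints are straightforward to verify.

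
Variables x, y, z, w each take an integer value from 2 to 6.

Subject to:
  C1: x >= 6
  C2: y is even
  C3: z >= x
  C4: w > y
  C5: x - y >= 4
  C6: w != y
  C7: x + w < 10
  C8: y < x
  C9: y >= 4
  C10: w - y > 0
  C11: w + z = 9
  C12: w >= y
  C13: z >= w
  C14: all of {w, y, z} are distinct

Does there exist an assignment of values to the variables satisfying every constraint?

Unsatisfiable

From constraints 9 and 12: w ≥ y ≥ 4. From constraints 1 and 3: z ≥ x ≥ 6. Hence w + z ≥ 10. But constraint 11 requires w + z = 9, and 9 < 10. Contradiction.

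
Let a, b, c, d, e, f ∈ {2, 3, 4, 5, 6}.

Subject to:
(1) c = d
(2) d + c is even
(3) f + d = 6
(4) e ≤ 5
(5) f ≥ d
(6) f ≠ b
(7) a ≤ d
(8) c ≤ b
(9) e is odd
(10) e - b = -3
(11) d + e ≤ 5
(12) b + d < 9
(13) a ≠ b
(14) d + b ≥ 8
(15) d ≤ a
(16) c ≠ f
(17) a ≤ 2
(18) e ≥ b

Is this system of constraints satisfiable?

Unsatisfiable

From constraints 15 and 17: d ≤ a ≤ 2. From constraints 4 and 18: b ≤ e ≤ 5. Hence d + b ≤ 7. But constraint 14 requires d + b ≥ 8, and 8 > 7. Contradiction.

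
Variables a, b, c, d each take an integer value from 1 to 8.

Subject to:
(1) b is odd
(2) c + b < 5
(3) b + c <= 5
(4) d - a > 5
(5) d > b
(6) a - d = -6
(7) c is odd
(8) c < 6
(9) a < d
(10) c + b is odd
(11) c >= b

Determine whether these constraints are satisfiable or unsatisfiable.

Constraint 7 makes c odd and constraint 1 makes b odd, so c + b must be even. Constraint 10 says c + b is odd — contradiction.

Unsatisfiable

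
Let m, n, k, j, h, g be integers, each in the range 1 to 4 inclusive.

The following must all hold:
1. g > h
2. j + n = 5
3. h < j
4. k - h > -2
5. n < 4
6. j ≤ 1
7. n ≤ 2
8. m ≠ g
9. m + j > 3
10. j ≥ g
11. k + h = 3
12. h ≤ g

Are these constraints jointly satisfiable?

Unsatisfiable

From constraint 6: j ≤ 1. From constraint 7: n ≤ 2. Hence j + n ≤ 3. But constraint 2 requires j + n = 5, and 5 > 3. Contradiction.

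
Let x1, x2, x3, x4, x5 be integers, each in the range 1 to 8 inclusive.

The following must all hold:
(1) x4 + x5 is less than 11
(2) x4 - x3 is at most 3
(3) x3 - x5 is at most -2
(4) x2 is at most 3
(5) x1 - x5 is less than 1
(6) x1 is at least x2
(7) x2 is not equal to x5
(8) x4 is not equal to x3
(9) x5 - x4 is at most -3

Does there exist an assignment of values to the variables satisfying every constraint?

Unsatisfiable

Constraints 2, 3, and 9 give x5 − x3 ≥ 2, x3 − x4 ≥ -3, x4 − x5 ≥ 3.
Adding all 3 inequalities: the left sides telescope to 0, and the right sides sum to 2 + (-3) + 3 = 2. So 0 ≥ 2, which is false.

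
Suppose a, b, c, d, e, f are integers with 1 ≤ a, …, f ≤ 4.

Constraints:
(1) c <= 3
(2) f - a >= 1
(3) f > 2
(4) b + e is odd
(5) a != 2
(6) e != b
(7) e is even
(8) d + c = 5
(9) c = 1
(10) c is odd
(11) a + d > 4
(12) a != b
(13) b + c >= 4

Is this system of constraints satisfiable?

The assignment a = 1, b = 3, c = 1, d = 4, e = 4, f = 4 works:
  constraint 2 holds since f - a = 3.
  constraint 8 holds since d + c = 5.
  constraint 11 holds since a + d = 5.
The rest check out directly.

Satisfiable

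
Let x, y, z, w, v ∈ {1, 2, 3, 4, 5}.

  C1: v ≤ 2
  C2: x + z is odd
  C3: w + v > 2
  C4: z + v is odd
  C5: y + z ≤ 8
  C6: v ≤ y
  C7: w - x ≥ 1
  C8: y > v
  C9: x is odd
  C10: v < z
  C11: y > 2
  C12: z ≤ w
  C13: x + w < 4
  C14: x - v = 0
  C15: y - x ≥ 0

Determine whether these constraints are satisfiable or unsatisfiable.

Take x = 1, y = 4, z = 2, w = 2, v = 1. Then constraint 3: w + v = 3; constraint 5: y + z = 6; constraint 7: w - x = 1, and every other listed constraint is also met.

Satisfiable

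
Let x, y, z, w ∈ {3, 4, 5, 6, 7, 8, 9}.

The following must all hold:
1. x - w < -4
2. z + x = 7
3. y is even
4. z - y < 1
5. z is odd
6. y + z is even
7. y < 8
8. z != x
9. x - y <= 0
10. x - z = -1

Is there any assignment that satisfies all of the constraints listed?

Unsatisfiable

Constraint 3 makes y even and constraint 5 makes z odd, so y + z must be odd. Constraint 6 says y + z is even — contradiction.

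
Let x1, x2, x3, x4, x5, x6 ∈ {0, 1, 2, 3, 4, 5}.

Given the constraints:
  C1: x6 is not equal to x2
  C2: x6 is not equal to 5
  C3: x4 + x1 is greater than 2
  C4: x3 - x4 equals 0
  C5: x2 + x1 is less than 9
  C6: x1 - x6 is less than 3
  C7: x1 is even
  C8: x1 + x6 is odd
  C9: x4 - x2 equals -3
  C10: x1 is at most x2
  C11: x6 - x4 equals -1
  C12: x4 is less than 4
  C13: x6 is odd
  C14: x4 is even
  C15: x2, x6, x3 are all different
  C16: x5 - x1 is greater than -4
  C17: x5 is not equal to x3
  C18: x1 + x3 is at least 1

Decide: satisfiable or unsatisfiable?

Setting (x1, x2, x3, x4, x5, x6) = (2, 5, 2, 2, 1, 1) satisfies everything: constraint 3: x4 + x1 = 4; constraint 4: x3 - x4 = 0, and the others follow.

Satisfiable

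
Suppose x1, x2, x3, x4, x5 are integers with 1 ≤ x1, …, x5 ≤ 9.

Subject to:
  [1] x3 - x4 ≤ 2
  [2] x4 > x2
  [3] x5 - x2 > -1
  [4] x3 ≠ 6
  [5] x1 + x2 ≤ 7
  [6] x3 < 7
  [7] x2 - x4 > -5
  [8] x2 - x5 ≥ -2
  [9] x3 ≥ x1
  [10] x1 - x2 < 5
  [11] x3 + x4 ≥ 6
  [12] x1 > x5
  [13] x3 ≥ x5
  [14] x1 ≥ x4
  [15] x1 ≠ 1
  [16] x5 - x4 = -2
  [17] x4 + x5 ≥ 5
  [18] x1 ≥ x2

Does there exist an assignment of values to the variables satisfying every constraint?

Satisfiable

Try x1 = 5, x2 = 2, x3 = 5, x4 = 4, x5 = 2.
Check constraint 1: x3 - x4 = 1; constraint 3: x5 - x2 = 0; constraint 5: x1 + x2 = 7. The remaining constraints are straightforward to verify.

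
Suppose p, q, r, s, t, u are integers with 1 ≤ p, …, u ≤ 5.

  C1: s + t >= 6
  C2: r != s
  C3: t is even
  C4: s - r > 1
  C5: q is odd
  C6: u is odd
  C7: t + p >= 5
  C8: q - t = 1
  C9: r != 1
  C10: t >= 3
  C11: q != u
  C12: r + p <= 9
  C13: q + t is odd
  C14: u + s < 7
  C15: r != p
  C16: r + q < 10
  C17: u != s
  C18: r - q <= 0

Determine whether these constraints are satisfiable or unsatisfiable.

Try p = 4, q = 5, r = 2, s = 5, t = 4, u = 1.
Check constraint 1: s + t = 9; constraint 4: s - r = 3; constraint 7: t + p = 8. The remaining constraints are straightforward to verify.

Satisfiable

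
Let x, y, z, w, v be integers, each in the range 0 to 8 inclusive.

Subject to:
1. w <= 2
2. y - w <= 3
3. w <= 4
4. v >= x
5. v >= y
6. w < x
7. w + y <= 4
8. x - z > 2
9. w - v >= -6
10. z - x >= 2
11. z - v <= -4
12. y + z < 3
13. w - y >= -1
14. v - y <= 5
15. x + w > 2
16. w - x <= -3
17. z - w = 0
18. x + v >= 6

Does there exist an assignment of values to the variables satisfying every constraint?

Unsatisfiable

Constraints 2, 10, 11, 14, and 16 give w − y ≥ -3, y − v ≥ -5, v − z ≥ 4, z − x ≥ 2, x − w ≥ 3.
Adding all 5 inequalities: the left sides telescope to 0, and the right sides sum to (-3) + (-5) + 4 + 2 + 3 = 1. So 0 ≥ 1, which is false.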